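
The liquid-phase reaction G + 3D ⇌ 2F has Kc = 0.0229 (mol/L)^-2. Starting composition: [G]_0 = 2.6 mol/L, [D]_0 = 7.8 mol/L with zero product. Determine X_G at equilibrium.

Let X = conversion of G; extent ξ = 2.6·X mol/L.
Concentrations: [G] = 2.6 − 2.6X; [D] = 7.8 − 7.8X; [F] = 5.2X.
Kc = [F]^2 / ([G] [D]^3).
Solving Kc = 0.0229 for X ∈ (0,1): X = 0.386.

X = 0.386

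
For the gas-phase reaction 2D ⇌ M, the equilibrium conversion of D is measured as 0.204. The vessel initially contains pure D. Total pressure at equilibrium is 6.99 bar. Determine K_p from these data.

Let X = conversion of D (basis 1 mol D); extent of reaction ξ = 0.5X.
Moles: n_D = 1 − X; n_M = 0.5X.
n_T = Σnᵢ = 1 − 0.5X.
At X = 0.204: n_D = 0.796, n_M = 0.102, n_T = 0.898.
p_i = (n_i/n_T)·P. K_p = p_M / (p_D^2) = 0.0207 bar^-1.

K_p = 0.0207 bar^-1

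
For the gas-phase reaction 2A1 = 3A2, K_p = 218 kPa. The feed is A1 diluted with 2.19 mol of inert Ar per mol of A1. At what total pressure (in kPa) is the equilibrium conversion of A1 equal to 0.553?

P = 265 kPa

Basis: 1 mol A1 initially; let X = conversion of A1. Extent ξ = 0.5X.
Mole table: n_A1 = 1 − X; n_A2 = 1.5X; n_I = 2.19 (inert).
n_T = Σnᵢ = 3.19 + 0.5X.
K_p = p_A2^3 / (p_A1^2) with p_i = (n_i/n_T)·P.
At X = 0.553: the mole-fraction product g(X) = Π y_i^ν_i = 0.824. Since K_p = g(X)·P^{1}, P = (K_p/g)^(1/1) = (218/0.824)^(1/1) = 265 kPa.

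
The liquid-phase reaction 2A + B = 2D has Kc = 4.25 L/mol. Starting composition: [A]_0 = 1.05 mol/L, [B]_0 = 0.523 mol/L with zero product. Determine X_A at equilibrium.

X = 0.510

Let X = conversion of A; extent ξ = 1.05X/2 mol/L.
Concentrations: [A] = 1.05 − 1.05X; [B] = 0.523 − 0.525X; [D] = 1.05X.
Kc = [D]^2 / ([A]^2 [B]).
Equating to 4.25 L/mol: the physical root is X = 0.510.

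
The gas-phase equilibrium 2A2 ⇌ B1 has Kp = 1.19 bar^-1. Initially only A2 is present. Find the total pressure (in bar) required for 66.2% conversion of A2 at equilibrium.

P = 1.63 bar

Take 1 mol A2 as basis and let X be its fractional conversion, so ξ = 0.5X.
Mole table: n_A2 = 1 − X; n_B1 = 0.5X.
n_T = Σnᵢ = 1 − 0.5X.
Kp = p_B1 / (p_A2^2) with p_i = (n_i/n_T)·P.
At X = 0.662: the mole-fraction product g(X) = Π y_i^ν_i = 1.938. Since Kp = g(X)·P^{-1}, P = (g/Kp)^(1/1) = (1.938/1.19)^(1/1) = 1.63 bar.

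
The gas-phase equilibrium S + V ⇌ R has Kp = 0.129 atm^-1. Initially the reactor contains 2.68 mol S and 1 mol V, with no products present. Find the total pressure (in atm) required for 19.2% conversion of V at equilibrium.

Take 1 mol V as basis and let X be its fractional conversion, so ξ = X.
Species balance: n_S = 2.68 − X; n_V = 1 − X; n_R = X.
n_T = Σnᵢ = 3.68 − X.
Kp = p_R / (p_S p_V) with p_i = (n_i/n_T)·P.
At X = 0.192: the mole-fraction product g(X) = Π y_i^ν_i = 0.3331. Since Kp = g(X)·P^{-1}, P = (g/Kp)^(1/1) = (0.3331/0.129)^(1/1) = 2.58 atm.

P = 2.58 atm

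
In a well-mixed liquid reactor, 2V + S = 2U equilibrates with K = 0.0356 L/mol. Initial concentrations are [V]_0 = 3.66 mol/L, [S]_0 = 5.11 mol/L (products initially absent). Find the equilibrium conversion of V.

X = 0.288

Let X = conversion of V; extent ξ = 3.66X/2 mol/L.
Concentrations: [V] = 3.66 − 3.66X; [S] = 5.11 − 1.83X; [U] = 3.66X.
K = [U]^2 / ([V]^2 [S]).
Equating to 0.0356 L/mol: the physical root is X = 0.288.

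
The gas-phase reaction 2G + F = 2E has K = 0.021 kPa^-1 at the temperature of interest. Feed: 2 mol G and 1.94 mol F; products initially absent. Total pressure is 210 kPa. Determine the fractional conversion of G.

X = 0.572

Take 2 mol G as basis and let X be its fractional conversion, so ξ = X.
At extent ξ: n_G = 2 − 2X; n_F = 1.94 − X; n_E = 2X.
Total moles n_T = 3.94 − X.
With p_i = (n_i/n_T)P, K = p_E^2 / (p_G^2 p_F).
Substituting and setting equal to 0.021 kPa^-1 gives a polynomial in X; the root in (0,1) is X = 0.572.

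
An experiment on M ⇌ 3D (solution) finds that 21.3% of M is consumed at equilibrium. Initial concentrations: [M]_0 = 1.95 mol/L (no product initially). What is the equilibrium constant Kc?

Kc = 1.26 (mol/L)^2

Let X = conversion of M.
Concentrations: [M] = 1.95 − 1.95X; [D] = 5.85X.
At X = 0.213: [M] = 1.53, [D] = 1.25.
Kc = [D]^3 / ([M]) = 1.26 (mol/L)^2.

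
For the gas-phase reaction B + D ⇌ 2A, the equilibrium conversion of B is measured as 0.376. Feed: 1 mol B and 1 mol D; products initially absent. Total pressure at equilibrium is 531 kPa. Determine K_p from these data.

K_p = 1.45

Take 1 mol B as basis and let X be its fractional conversion, so ξ = X.
Moles: n_B = 1 − X; n_D = 1 − X; n_A = 2X.
Since Δν = 0, n_T = 2 throughout.
At X = 0.376: n_B = 0.624, n_D = 0.624, n_A = 0.752, n_T = 2.
p_i = (n_i/n_T)·P. K_p = p_A^2 / (p_B p_D) = 1.45.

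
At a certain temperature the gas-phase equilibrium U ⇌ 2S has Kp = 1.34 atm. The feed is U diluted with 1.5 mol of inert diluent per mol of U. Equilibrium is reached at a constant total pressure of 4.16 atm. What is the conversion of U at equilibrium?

X = 0.379

Let X = conversion of U (basis 1 mol U); extent of reaction ξ = X.
Mole table: n_U = 1 − X; n_S = 2X; n_I = 1.5 (inert).
n_T = Σnᵢ = 2.5 + X.
Mole fractions y_i = n_i/n_T; Kp = p_S^2 / (p_U) with p_i = y_i·P.
Setting this equal to 1.34 atm and taking the physical root (0 < X < 1) gives X = 0.379.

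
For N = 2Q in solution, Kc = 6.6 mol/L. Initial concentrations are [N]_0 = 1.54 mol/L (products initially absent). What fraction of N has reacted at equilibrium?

Let X = conversion of N; extent ξ = 1.54·X mol/L.
Concentrations: [N] = 1.54 − 1.54X; [Q] = 3.08X.
Kc = [Q]^2 / ([N]).
This equals 6.6 at X = 0.630 (the root in 0 < X < 1).

X = 0.630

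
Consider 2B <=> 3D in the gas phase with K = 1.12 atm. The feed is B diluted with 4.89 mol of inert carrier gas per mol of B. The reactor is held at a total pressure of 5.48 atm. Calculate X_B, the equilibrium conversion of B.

Take 1 mol B as basis and let X be its fractional conversion, so ξ = 0.5X.
Species balance: n_B = 1 − X; n_D = 1.5X; n_I = 4.89 (inert).
n_T = Σnᵢ = 5.89 + 0.5X.
Mole fractions y_i = n_i/n_T; K = p_D^3 / (p_B^2) with p_i = y_i·P.
This yields a degree-3 equation in X; solving on (0,1), X = 0.470.

X = 0.470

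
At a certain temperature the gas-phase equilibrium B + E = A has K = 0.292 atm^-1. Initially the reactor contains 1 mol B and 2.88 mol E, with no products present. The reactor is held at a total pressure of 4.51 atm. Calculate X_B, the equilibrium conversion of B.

X = 0.482

Take 1 mol B as basis and let X be its fractional conversion, so ξ = X.
Species balance: n_B = 1 − X; n_E = 2.88 − X; n_A = X.
n_T = Σnᵢ = 3.88 − X.
With p_i = (n_i/n_T)P, K = p_A / (p_B p_E).
Substituting and setting equal to 0.292 atm^-1 gives a polynomial in X; the root in (0,1) is X = 0.482.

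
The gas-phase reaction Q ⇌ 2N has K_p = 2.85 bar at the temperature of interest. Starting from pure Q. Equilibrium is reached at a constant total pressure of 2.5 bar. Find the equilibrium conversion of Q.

Basis: 1 mol Q initially; let X = conversion of Q. Extent ξ = X.
Mole table: n_Q = 1 − X; n_N = 2X.
Total moles n_T = 1 + X.
y_i = n_i/n_T, p_i = y_i·P. K_p = p_N^2 / (p_Q).
This yields a degree-2 equation in X; solving on (0,1), X = 0.471.

X = 0.471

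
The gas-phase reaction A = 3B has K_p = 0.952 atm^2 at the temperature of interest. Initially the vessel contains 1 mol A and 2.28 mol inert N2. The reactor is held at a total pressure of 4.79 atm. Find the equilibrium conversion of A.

Let X = conversion of A (basis 1 mol A); extent of reaction ξ = X.
Species balance: n_A = 1 − X; n_B = 3X; n_I = 2.28 (inert).
Summing: n_T = 3.28 + 2X.
Mole fractions y_i = n_i/n_T; K_p = p_B^3 / (p_A) with p_i = y_i·P.
This yields a degree-3 equation in X; solving on (0,1), X = 0.254.

X = 0.254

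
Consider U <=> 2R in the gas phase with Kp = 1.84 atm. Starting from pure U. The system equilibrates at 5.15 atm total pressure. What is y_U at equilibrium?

y_U = 0.555

Let X = conversion of U (basis 1 mol U); extent of reaction ξ = X.
Mole table: n_U = 1 − X; n_R = 2X.
Total moles n_T = 1 + X.
y_i = n_i/n_T, p_i = y_i·P. Kp = p_R^2 / (p_U).
Substituting and setting equal to 1.84 atm gives a polynomial in X; the root in (0,1) is X = 0.286.
Then n_U = 0.714, n_T = 1.29, so y_U = 0.555.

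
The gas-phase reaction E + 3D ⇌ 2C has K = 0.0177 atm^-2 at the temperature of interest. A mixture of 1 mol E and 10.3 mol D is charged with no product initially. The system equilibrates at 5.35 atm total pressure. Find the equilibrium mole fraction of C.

Let X = conversion of E (basis 1 mol E); extent of reaction ξ = X.
Species balance: n_E = 1 − X; n_D = 10.3 − 3X; n_C = 2X.
n_T = Σnᵢ = 11.3 − 2X.
Mole fractions y_i = n_i/n_T; K = p_C^2 / (p_E p_D^3) with p_i = y_i·P.
Setting this equal to 0.0177 atm^-2 and taking the physical root (0 < X < 1) gives X = 0.574.
Then n_C = 1.15, n_T = 10.2, so y_C = 0.113.

y_C = 0.113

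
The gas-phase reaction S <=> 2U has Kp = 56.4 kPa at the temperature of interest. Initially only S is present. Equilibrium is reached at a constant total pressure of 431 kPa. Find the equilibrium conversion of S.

Let X = conversion of S (basis 1 mol S); extent of reaction ξ = X.
At extent ξ: n_S = 1 − X; n_U = 2X.
n_T = Σnᵢ = 1 + X.
y_i = n_i/n_T, p_i = y_i·P. Kp = p_U^2 / (p_S).
Setting this equal to 56.4 kPa and taking the physical root (0 < X < 1) gives X = 0.178.

X = 0.178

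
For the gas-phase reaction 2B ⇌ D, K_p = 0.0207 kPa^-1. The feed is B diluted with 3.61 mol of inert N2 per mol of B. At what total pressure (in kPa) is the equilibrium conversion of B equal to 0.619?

P = 443 kPa

Let X = conversion of B (basis 1 mol B); extent of reaction ξ = 0.5X.
At extent ξ: n_B = 1 − X; n_D = 0.5X; n_I = 3.61 (inert).
Total moles n_T = 4.61 − 0.5X.
K_p = p_D / (p_B^2) with p_i = (n_i/n_T)·P.
At X = 0.619: the mole-fraction product g(X) = Π y_i^ν_i = 9.169. Since K_p = g(X)·P^{-1}, P = (g/K_p)^(1/1) = (9.169/0.0207)^(1/1) = 443 kPa.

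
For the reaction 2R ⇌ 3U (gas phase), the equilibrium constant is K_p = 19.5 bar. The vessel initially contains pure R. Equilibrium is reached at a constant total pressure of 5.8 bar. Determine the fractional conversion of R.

X = 0.596

Let X = conversion of R (basis 1 mol R); extent of reaction ξ = 0.5X.
At extent ξ: n_R = 1 − X; n_U = 1.5X.
Total moles n_T = 1 + 0.5X.
y_i = n_i/n_T, p_i = y_i·P. K_p = p_U^3 / (p_R^2).
Equating to 19.5 bar and solving on 0 < X < 1: X = 0.596.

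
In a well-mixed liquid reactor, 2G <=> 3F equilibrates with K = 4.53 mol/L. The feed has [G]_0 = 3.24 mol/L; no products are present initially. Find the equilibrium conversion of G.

Let X = conversion of G; extent ξ = 3.24X/2 mol/L.
Concentrations: [G] = 3.24 − 3.24X; [F] = 4.86X.
K = [F]^3 / ([G]^2).
Setting equal to 4.53 and solving for X on (0,1) gives X = 0.481.

X = 0.481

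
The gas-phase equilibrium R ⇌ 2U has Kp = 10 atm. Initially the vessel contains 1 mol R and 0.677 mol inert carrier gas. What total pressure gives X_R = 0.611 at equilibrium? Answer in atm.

P = 5.96 atm

Let X = conversion of R (basis 1 mol R); extent of reaction ξ = X.
At extent ξ: n_R = 1 − X; n_U = 2X; n_I = 0.677 (inert).
Summing: n_T = 1.68 + X.
Kp = p_U^2 / (p_R) with p_i = (n_i/n_T)·P.
At X = 0.611: the mole-fraction product g(X) = Π y_i^ν_i = 1.678. Since Kp = g(X)·P^{1}, P = (Kp/g)^(1/1) = (10/1.678)^(1/1) = 5.96 atm.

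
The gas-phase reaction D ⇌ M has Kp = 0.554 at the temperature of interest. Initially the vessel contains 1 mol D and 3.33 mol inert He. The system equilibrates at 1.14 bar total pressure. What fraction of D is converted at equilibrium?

Take 1 mol D as basis and let X be its fractional conversion, so ξ = X.
At extent ξ: n_D = 1 − X; n_M = X; n_I = 3.33 (inert).
Total moles n_T = 4.33 (Δν = 0, constant).
Mole fractions y_i = n_i/n_T; Kp = p_M / (p_D) with p_i = y_i·P.
Substituting and setting equal to 0.554 gives a polynomial in X; the root in (0,1) is X = 0.356.

X = 0.356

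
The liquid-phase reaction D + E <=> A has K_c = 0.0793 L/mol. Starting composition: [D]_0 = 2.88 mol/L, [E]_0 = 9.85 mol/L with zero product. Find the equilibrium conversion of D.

Let X = conversion of D; extent ξ = 2.88·X mol/L.
Concentrations: [D] = 2.88 − 2.88X; [E] = 9.85 − 2.88X; [A] = 2.88X.
K_c = [A] / ([D] [E]).
Solving K_c = 0.0793 for X ∈ (0,1): X = 0.408.

X = 0.408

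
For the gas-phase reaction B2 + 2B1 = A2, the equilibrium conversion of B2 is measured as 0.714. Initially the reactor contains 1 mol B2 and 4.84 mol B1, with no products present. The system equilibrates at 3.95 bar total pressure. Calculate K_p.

K_p = 0.268 bar^-2

Basis: 1 mol B2 initially; let X = conversion of B2. Extent ξ = X.
Mole table: n_B2 = 1 − X; n_B1 = 4.84 − 2X; n_A2 = X.
Total moles n_T = 5.84 − 2X.
At X = 0.714: n_B2 = 0.286, n_B1 = 3.41, n_A2 = 0.714, n_T = 4.41.
p_i = (n_i/n_T)·P. K_p = p_A2 / (p_B2 p_B1^2) = 0.268 bar^-2.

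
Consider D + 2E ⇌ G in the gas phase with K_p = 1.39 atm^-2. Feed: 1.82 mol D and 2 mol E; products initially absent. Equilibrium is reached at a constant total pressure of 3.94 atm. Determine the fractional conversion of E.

X = 0.789

Let X = conversion of E (basis 2 mol E); extent of reaction ξ = X.
Mole table: n_D = 1.82 − X; n_E = 2 − 2X; n_G = X.
n_T = Σnᵢ = 3.82 − 2X.
y_i = n_i/n_T, p_i = y_i·P. K_p = p_G / (p_D p_E^2).
Equating to 1.39 atm^-2 and solving on 0 < X < 1: X = 0.789.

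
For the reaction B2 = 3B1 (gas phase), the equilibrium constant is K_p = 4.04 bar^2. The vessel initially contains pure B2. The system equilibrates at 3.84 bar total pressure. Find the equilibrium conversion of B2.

Basis: 1 mol B2 initially; let X = conversion of B2. Extent ξ = X.
At extent ξ: n_B2 = 1 − X; n_B1 = 3X.
Total moles n_T = 1 + 2X.
With p_i = (n_i/n_T)P, K_p = p_B1^3 / (p_B2).
Setting this equal to 4.04 bar^2 and taking the physical root (0 < X < 1) gives X = 0.259.

X = 0.259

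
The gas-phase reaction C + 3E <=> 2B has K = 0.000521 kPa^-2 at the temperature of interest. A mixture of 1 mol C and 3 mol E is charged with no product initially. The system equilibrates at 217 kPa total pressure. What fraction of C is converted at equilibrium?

Let X = conversion of C (basis 1 mol C); extent of reaction ξ = X.
Mole table: n_C = 1 − X; n_E = 3 − 3X; n_B = 2X.
Summing: n_T = 4 − 2X.
y_i = n_i/n_T, p_i = y_i·P. K = p_B^2 / (p_C p_E^3).
Equating to 0.000521 kPa^-2 and solving on 0 < X < 1: X = 0.633.

X = 0.633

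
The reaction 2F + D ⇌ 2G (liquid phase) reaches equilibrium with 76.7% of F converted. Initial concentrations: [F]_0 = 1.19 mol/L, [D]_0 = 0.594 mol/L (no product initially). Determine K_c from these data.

K_c = 78.7 L/mol

Let X = conversion of F.
Concentrations: [F] = 1.19 − 1.19X; [D] = 0.594 − 0.595X; [G] = 1.19X.
At X = 0.767: [F] = 0.277, [D] = 0.138, [G] = 0.913.
K_c = [G]^2 / ([F]^2 [D]) = 78.7 L/mol.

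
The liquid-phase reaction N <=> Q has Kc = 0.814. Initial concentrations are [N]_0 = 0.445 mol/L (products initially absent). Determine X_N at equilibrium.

Let X = conversion of N; extent ξ = 0.445·X mol/L.
Concentrations: [N] = 0.445 − 0.445X; [Q] = 0.445X.
Kc = [Q] / ([N]).
This equals 0.814 at X = 0.449 (the root in 0 < X < 1).

X = 0.449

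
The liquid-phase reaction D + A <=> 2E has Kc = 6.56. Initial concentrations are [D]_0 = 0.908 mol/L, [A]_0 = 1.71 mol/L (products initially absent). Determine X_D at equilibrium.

Let X = conversion of D; extent ξ = 0.908·X mol/L.
Concentrations: [D] = 0.908 − 0.908X; [A] = 1.71 − 0.908X; [E] = 1.82X.
Kc = [E]^2 / ([D] [A]).
Equating to 6.56: the physical root is X = 0.724.

X = 0.724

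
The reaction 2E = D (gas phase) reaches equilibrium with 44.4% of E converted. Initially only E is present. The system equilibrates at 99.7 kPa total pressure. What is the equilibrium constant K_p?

Let X = conversion of E (basis 1 mol E); extent of reaction ξ = 0.5X.
Mole table: n_E = 1 − X; n_D = 0.5X.
n_T = Σnᵢ = 1 − 0.5X.
At X = 0.444: n_E = 0.556, n_D = 0.222, n_T = 0.778.
p_i = (n_i/n_T)·P. K_p = p_D / (p_E^2) = 0.0056 kPa^-1.

K_p = 0.0056 kPa^-1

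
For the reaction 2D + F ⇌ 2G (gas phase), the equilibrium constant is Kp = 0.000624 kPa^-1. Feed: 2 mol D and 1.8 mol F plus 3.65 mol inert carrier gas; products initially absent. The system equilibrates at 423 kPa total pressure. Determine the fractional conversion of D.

Take 2 mol D as basis and let X be its fractional conversion, so ξ = X.
Mole table: n_D = 2 − 2X; n_F = 1.8 − X; n_G = 2X; n_I = 3.65 (inert).
Total moles n_T = 7.45 − X.
Mole fractions y_i = n_i/n_T; Kp = p_G^2 / (p_D^2 p_F) with p_i = y_i·P.
This yields a degree-3 equation in X; solving on (0,1), X = 0.195.

X = 0.195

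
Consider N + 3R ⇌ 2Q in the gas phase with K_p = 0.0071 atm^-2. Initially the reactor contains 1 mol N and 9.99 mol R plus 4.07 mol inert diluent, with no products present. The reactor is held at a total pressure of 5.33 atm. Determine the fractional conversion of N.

Let X = conversion of N (basis 1 mol N); extent of reaction ξ = X.
Species balance: n_N = 1 − X; n_R = 9.99 − 3X; n_Q = 2X; n_I = 4.07 (inert).
Total moles n_T = 15.1 − 2X.
y_i = n_i/n_T, p_i = y_i·P. K_p = p_Q^2 / (p_N p_R^3).
Equating to 0.0071 atm^-2 and solving on 0 < X < 1: X = 0.341.

X = 0.341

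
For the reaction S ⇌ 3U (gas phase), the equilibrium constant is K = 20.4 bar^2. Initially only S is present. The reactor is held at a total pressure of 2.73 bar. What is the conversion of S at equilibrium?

Let X = conversion of S (basis 1 mol S); extent of reaction ξ = X.
Moles: n_S = 1 − X; n_U = 3X.
n_T = Σnᵢ = 1 + 2X.
With p_i = (n_i/n_T)P, K = p_U^3 / (p_S).
This yields a degree-3 equation in X; solving on (0,1), X = 0.583.

X = 0.583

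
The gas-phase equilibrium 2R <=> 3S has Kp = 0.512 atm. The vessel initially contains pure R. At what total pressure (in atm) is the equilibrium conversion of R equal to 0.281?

Take 1 mol R as basis and let X be its fractional conversion, so ξ = 0.5X.
Mole table: n_R = 1 − X; n_S = 1.5X.
Summing: n_T = 1 + 0.5X.
Kp = p_S^3 / (p_R^2) with p_i = (n_i/n_T)·P.
At X = 0.281: the mole-fraction product g(X) = Π y_i^ν_i = 0.127. Since Kp = g(X)·P^{1}, P = (Kp/g)^(1/1) = (0.512/0.127)^(1/1) = 4.03 atm.

P = 4.03 atm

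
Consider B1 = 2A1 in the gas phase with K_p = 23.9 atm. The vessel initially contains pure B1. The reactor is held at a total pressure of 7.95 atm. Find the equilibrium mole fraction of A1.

y_A1 = 0.792

Basis: 1 mol B1 initially; let X = conversion of B1. Extent ξ = X.
At extent ξ: n_B1 = 1 − X; n_A1 = 2X.
Summing: n_T = 1 + X.
With p_i = (n_i/n_T)P, K_p = p_A1^2 / (p_B1).
Equating to 23.9 atm and solving on 0 < X < 1: X = 0.655.
Then n_A1 = 1.31, n_T = 1.66, so y_A1 = 0.792.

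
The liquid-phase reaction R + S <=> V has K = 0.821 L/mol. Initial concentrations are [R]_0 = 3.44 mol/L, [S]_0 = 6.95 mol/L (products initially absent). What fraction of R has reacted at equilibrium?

Let X = conversion of R; extent ξ = 3.44·X mol/L.
Concentrations: [R] = 3.44 − 3.44X; [S] = 6.95 − 3.44X; [V] = 3.44X.
K = [V] / ([R] [S]).
Equating to 0.821 L/mol: the physical root is X = 0.778.

X = 0.778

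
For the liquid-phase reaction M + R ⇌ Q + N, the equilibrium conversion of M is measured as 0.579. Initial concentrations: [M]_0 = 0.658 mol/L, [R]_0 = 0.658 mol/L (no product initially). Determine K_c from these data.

Let X = conversion of M.
Concentrations: [M] = 0.658 − 0.658X; [R] = 0.658 − 0.658X; [Q] = 0.658X; [N] = 0.658X.
At X = 0.579: [M] = 0.277, [R] = 0.277, [Q] = 0.381, [N] = 0.381.
K_c = [Q] [N] / ([M] [R]) = 1.89.

K_c = 1.89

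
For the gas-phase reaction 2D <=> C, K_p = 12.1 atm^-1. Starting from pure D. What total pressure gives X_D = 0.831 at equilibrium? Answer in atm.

P = 0.703 atm

Basis: 1 mol D initially; let X = conversion of D. Extent ξ = 0.5X.
Mole table: n_D = 1 − X; n_C = 0.5X.
Summing: n_T = 1 − 0.5X.
K_p = p_C / (p_D^2) with p_i = (n_i/n_T)·P.
At X = 0.831: the mole-fraction product g(X) = Π y_i^ν_i = 8.503. Since K_p = g(X)·P^{-1}, P = (g/K_p)^(1/1) = (8.503/12.1)^(1/1) = 0.703 atm.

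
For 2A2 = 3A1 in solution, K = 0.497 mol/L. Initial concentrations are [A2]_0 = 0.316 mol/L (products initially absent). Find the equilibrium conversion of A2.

Let X = conversion of A2; extent ξ = 0.316X/2 mol/L.
Concentrations: [A2] = 0.316 − 0.316X; [A1] = 0.474X.
K = [A1]^3 / ([A2]^2).
Setting equal to 0.497 and solving for X on (0,1) gives X = 0.493.

X = 0.493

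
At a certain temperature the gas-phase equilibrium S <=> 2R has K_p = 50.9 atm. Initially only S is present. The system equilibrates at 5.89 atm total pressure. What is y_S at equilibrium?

y_S = 0.095

Basis: 1 mol S initially; let X = conversion of S. Extent ξ = X.
Moles: n_S = 1 − X; n_R = 2X.
n_T = Σnᵢ = 1 + X.
y_i = n_i/n_T, p_i = y_i·P. K_p = p_R^2 / (p_S).
Substituting and setting equal to 50.9 atm gives a polynomial in X; the root in (0,1) is X = 0.827.
Then n_S = 0.173, n_T = 1.83, so y_S = 0.095.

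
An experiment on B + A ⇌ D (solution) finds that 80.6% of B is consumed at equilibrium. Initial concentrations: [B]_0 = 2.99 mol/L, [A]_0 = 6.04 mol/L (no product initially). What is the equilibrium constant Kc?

Let X = conversion of B.
Concentrations: [B] = 2.99 − 2.99X; [A] = 6.04 − 2.99X; [D] = 2.99X.
At X = 0.806: [B] = 0.58, [A] = 3.63, [D] = 2.41.
Kc = [D] / ([B] [A]) = 1.14 L/mol.

Kc = 1.14 L/mol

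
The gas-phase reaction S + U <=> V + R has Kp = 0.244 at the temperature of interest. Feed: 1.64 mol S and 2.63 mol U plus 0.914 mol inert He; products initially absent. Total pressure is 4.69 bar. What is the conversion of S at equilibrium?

X = 0.413

Basis: 1.64 mol S initially; let X = conversion of S. Extent ξ = 1.64X.
Mole table: n_S = 1.64 − 1.64X; n_U = 2.63 − 1.64X; n_V = 1.64X; n_R = 1.64X; n_I = 0.914 (inert).
Since Δν = 0, n_T = 5.18 throughout.
Mole fractions y_i = n_i/n_T; Kp = p_V p_R / (p_S p_U) with p_i = y_i·P.
Setting this equal to 0.244 and taking the physical root (0 < X < 1) gives X = 0.413.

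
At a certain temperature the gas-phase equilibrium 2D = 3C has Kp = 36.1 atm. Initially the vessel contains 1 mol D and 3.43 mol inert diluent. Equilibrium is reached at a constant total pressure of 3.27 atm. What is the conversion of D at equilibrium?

Take 1 mol D as basis and let X be its fractional conversion, so ξ = 0.5X.
Species balance: n_D = 1 − X; n_C = 1.5X; n_I = 3.43 (inert).
Total moles n_T = 4.43 + 0.5X.
Mole fractions y_i = n_i/n_T; Kp = p_C^3 / (p_D^2) with p_i = y_i·P.
Setting this equal to 36.1 atm and taking the physical root (0 < X < 1) gives X = 0.815.

X = 0.815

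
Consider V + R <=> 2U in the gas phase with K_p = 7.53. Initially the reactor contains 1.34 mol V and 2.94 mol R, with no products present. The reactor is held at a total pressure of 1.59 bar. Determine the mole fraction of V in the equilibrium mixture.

Take 1.34 mol V as basis and let X be its fractional conversion, so ξ = 1.34X.
Moles: n_V = 1.34 − 1.34X; n_R = 2.94 − 1.34X; n_U = 2.68X.
Total moles n_T = 4.28 (Δν = 0, constant).
With p_i = (n_i/n_T)P, K_p = p_U^2 / (p_V p_R).
Substituting and setting equal to 7.53 gives a polynomial in X; the root in (0,1) is X = 0.775.
Then n_V = 0.301, n_T = 4.28, so y_V = 0.070.

y_V = 0.070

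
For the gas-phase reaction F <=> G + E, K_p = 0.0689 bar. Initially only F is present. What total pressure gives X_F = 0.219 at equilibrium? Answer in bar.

Basis: 1 mol F initially; let X = conversion of F. Extent ξ = X.
Mole table: n_F = 1 − X; n_G = X; n_E = X.
Summing: n_T = 1 + X.
K_p = p_G p_E / (p_F) with p_i = (n_i/n_T)·P.
At X = 0.219: the mole-fraction product g(X) = Π y_i^ν_i = 0.05038. Since K_p = g(X)·P^{1}, P = (K_p/g)^(1/1) = (0.0689/0.05038)^(1/1) = 1.37 bar.

P = 1.37 bar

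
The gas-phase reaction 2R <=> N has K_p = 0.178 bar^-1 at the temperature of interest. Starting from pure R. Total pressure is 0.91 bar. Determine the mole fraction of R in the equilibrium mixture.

y_R = 0.876

Take 1 mol R as basis and let X be its fractional conversion, so ξ = 0.5X.
Moles: n_R = 1 − X; n_N = 0.5X.
Summing: n_T = 1 − 0.5X.
y_i = n_i/n_T, p_i = y_i·P. K_p = p_N / (p_R^2).
Setting this equal to 0.178 bar^-1 and taking the physical root (0 < X < 1) gives X = 0.221.
Then n_R = 0.779, n_T = 0.889, so y_R = 0.876.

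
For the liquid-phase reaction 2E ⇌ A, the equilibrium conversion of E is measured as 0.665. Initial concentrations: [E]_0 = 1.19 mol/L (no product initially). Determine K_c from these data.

K_c = 2.49 L/mol

Let X = conversion of E.
Concentrations: [E] = 1.19 − 1.19X; [A] = 0.595X.
At X = 0.665: [E] = 0.399, [A] = 0.396.
K_c = [A] / ([E]^2) = 2.49 L/mol.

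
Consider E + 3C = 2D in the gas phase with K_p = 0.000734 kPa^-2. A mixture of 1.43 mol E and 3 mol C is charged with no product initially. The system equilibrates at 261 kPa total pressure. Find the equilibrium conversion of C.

X = 0.729

Take 3 mol C as basis and let X be its fractional conversion, so ξ = X.
Species balance: n_E = 1.43 − X; n_C = 3 − 3X; n_D = 2X.
n_T = Σnᵢ = 4.43 − 2X.
Mole fractions y_i = n_i/n_T; K_p = p_D^2 / (p_E p_C^3) with p_i = y_i·P.
Substituting and setting equal to 0.000734 kPa^-2 gives a polynomial in X; the root in (0,1) is X = 0.729.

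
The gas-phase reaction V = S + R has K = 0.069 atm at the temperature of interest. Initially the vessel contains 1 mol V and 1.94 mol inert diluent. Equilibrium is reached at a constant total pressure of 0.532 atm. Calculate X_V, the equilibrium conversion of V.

Basis: 1 mol V initially; let X = conversion of V. Extent ξ = X.
Mole table: n_V = 1 − X; n_S = X; n_R = X; n_I = 1.94 (inert).
Summing: n_T = 2.94 + X.
y_i = n_i/n_T, p_i = y_i·P. K = p_S p_R / (p_V).
Substituting and setting equal to 0.069 atm gives a polynomial in X; the root in (0,1) is X = 0.480.

X = 0.480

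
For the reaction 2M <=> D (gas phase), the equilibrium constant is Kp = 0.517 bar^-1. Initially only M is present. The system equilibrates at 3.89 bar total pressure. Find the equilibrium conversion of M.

Let X = conversion of M (basis 1 mol M); extent of reaction ξ = 0.5X.
Moles: n_M = 1 − X; n_D = 0.5X.
Total moles n_T = 1 − 0.5X.
Mole fractions y_i = n_i/n_T; Kp = p_D / (p_M^2) with p_i = y_i·P.
Substituting and setting equal to 0.517 bar^-1 gives a polynomial in X; the root in (0,1) is X = 0.667.

X = 0.667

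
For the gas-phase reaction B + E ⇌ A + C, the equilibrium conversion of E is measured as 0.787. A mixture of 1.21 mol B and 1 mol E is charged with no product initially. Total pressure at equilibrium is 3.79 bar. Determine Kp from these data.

Let X = conversion of E (basis 1 mol E); extent of reaction ξ = X.
Species balance: n_B = 1.21 − X; n_E = 1 − X; n_A = X; n_C = X.
Total moles n_T = 2.21 (Δν = 0, constant).
At X = 0.787: n_B = 0.423, n_E = 0.213, n_A = 0.787, n_C = 0.787, n_T = 2.21.
p_i = (n_i/n_T)·P. Kp = p_A p_C / (p_B p_E) = 6.87.

Kp = 6.87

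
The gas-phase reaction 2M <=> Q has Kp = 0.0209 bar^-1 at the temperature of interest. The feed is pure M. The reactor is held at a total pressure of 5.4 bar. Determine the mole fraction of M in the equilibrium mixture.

Let X = conversion of M (basis 1 mol M); extent of reaction ξ = 0.5X.
At extent ξ: n_M = 1 − X; n_Q = 0.5X.
Summing: n_T = 1 − 0.5X.
With p_i = (n_i/n_T)P, Kp = p_Q / (p_M^2).
Equating to 0.0209 bar^-1 and solving on 0 < X < 1: X = 0.170.
Then n_M = 0.83, n_T = 0.915, so y_M = 0.907.

y_M = 0.907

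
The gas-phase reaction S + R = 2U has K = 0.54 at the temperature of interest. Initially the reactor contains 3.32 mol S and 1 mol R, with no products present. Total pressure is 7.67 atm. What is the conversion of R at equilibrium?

Let X = conversion of R (basis 1 mol R); extent of reaction ξ = X.
Species balance: n_S = 3.32 − X; n_R = 1 − X; n_U = 2X.
Since Δν = 0, n_T = 4.32 throughout.
With p_i = (n_i/n_T)P, K = p_U^2 / (p_S p_R).
Substituting and setting equal to 0.54 gives a polynomial in X; the root in (0,1) is X = 0.458.

X = 0.458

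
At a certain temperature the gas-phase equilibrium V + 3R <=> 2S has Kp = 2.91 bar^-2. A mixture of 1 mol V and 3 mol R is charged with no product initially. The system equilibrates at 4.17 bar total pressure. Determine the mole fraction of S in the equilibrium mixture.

Basis: 1 mol V initially; let X = conversion of V. Extent ξ = X.
Species balance: n_V = 1 − X; n_R = 3 − 3X; n_S = 2X.
Total moles n_T = 4 − 2X.
Mole fractions y_i = n_i/n_T; Kp = p_S^2 / (p_V p_R^3) with p_i = y_i·P.
Setting this equal to 2.91 bar^-2 and taking the physical root (0 < X < 1) gives X = 0.688.
Then n_S = 1.38, n_T = 2.62, so y_S = 0.524.

y_S = 0.524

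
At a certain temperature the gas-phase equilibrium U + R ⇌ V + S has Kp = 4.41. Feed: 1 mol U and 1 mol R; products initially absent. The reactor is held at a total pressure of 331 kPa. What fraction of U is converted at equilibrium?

X = 0.677

Let X = conversion of U (basis 1 mol U); extent of reaction ξ = X.
Moles: n_U = 1 − X; n_R = 1 − X; n_V = X; n_S = X.
Since Δν = 0, n_T = 2 throughout.
y_i = n_i/n_T, p_i = y_i·P. Kp = p_V p_S / (p_U p_R).
Substituting and setting equal to 4.41 gives a polynomial in X; the root in (0,1) is X = 0.677.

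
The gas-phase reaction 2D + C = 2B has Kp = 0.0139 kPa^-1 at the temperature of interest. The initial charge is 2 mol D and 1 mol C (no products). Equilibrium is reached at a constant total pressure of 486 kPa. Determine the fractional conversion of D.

X = 0.531

Take 2 mol D as basis and let X be its fractional conversion, so ξ = X.
At extent ξ: n_D = 2 − 2X; n_C = 1 − X; n_B = 2X.
Total moles n_T = 3 − X.
With p_i = (n_i/n_T)P, Kp = p_B^2 / (p_D^2 p_C).
This yields a degree-3 equation in X; solving on (0,1), X = 0.531.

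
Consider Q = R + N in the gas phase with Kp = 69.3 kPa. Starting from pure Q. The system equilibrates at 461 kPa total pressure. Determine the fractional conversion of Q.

Let X = conversion of Q (basis 1 mol Q); extent of reaction ξ = X.
At extent ξ: n_Q = 1 − X; n_R = X; n_N = X.
Total moles n_T = 1 + X.
Mole fractions y_i = n_i/n_T; Kp = p_R p_N / (p_Q) with p_i = y_i·P.
Equating to 69.3 kPa and solving on 0 < X < 1: X = 0.361.

X = 0.361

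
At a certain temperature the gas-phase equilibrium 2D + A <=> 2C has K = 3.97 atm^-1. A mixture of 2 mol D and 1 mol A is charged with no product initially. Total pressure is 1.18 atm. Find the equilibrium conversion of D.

Basis: 2 mol D initially; let X = conversion of D. Extent ξ = X.
Moles: n_D = 2 − 2X; n_A = 1 − X; n_C = 2X.
n_T = Σnᵢ = 3 − X.
Mole fractions y_i = n_i/n_T; K = p_C^2 / (p_D^2 p_A) with p_i = y_i·P.
Equating to 3.97 atm^-1 and solving on 0 < X < 1: X = 0.493.

X = 0.493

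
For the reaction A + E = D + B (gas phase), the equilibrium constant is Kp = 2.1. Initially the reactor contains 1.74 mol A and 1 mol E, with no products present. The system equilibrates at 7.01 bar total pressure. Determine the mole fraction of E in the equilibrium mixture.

Basis: 1 mol E initially; let X = conversion of E. Extent ξ = X.
Species balance: n_A = 1.74 − X; n_E = 1 − X; n_D = X; n_B = X.
n_T stays at 2.74 (no change in mole number).
Mole fractions y_i = n_i/n_T; Kp = p_D p_B / (p_A p_E) with p_i = y_i·P.
This yields a degree-2 equation in X; solving on (0,1), X = 0.740.
Then n_E = 0.26, n_T = 2.74, so y_E = 0.095.

y_E = 0.095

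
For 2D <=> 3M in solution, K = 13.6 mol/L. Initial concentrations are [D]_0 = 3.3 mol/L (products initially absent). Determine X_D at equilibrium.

Let X = conversion of D; extent ξ = 3.3X/2 mol/L.
Concentrations: [D] = 3.3 − 3.3X; [M] = 4.95X.
K = [M]^3 / ([D]^2).
This equals 13.6 at X = 0.590 (the root in 0 < X < 1).

X = 0.590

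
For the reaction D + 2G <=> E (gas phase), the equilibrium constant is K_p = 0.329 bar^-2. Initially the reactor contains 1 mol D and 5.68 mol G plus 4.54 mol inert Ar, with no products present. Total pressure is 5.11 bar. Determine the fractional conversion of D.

X = 0.629

Let X = conversion of D (basis 1 mol D); extent of reaction ξ = X.
Mole table: n_D = 1 − X; n_G = 5.68 − 2X; n_E = X; n_I = 4.54 (inert).
Total moles n_T = 11.2 − 2X.
y_i = n_i/n_T, p_i = y_i·P. K_p = p_E / (p_D p_G^2).
Setting this equal to 0.329 bar^-2 and taking the physical root (0 < X < 1) gives X = 0.629.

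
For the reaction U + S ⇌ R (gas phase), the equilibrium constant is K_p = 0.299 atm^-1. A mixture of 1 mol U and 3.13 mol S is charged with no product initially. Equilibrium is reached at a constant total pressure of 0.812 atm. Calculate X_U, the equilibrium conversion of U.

X = 0.154

Basis: 1 mol U initially; let X = conversion of U. Extent ξ = X.
Moles: n_U = 1 − X; n_S = 3.13 − X; n_R = X.
n_T = Σnᵢ = 4.13 − X.
Mole fractions y_i = n_i/n_T; K_p = p_R / (p_U p_S) with p_i = y_i·P.
Substituting and setting equal to 0.299 atm^-1 gives a polynomial in X; the root in (0,1) is X = 0.154.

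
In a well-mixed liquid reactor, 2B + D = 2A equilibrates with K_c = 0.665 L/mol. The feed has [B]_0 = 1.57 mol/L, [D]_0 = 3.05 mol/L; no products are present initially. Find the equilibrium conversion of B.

Let X = conversion of B; extent ξ = 1.57X/2 mol/L.
Concentrations: [B] = 1.57 − 1.57X; [D] = 3.05 − 0.785X; [A] = 1.57X.
K_c = [A]^2 / ([B]^2 [D]).
Setting equal to 0.665 and solving for X on (0,1) gives X = 0.568.

X = 0.568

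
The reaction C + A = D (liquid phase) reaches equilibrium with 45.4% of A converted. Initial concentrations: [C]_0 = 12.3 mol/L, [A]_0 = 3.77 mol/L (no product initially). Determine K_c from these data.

K_c = 0.0785 L/mol

Let X = conversion of A.
Concentrations: [C] = 12.3 − 3.77X; [A] = 3.77 − 3.77X; [D] = 3.77X.
At X = 0.454: [C] = 10.6, [A] = 2.06, [D] = 1.71.
K_c = [D] / ([C] [A]) = 0.0785 L/mol.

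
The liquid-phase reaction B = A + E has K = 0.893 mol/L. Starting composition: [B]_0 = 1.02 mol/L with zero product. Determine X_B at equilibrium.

Let X = conversion of B; extent ξ = 1.02·X mol/L.
Concentrations: [B] = 1.02 − 1.02X; [A] = 1.02X; [E] = 1.02X.
K = [A] [E] / ([B]).
This equals 0.893 at X = 0.595 (the root in 0 < X < 1).

X = 0.595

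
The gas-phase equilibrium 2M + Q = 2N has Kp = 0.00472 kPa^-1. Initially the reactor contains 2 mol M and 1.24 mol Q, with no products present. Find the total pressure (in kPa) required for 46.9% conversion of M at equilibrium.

P = 594 kPa

Let X = conversion of M (basis 2 mol M); extent of reaction ξ = X.
At extent ξ: n_M = 2 − 2X; n_Q = 1.24 − X; n_N = 2X.
Summing: n_T = 3.24 − X.
Kp = p_N^2 / (p_M^2 p_Q) with p_i = (n_i/n_T)·P.
At X = 0.469: the mole-fraction product g(X) = Π y_i^ν_i = 2.804. Since Kp = g(X)·P^{-1}, P = (g/Kp)^(1/1) = (2.804/0.00472)^(1/1) = 594 kPa.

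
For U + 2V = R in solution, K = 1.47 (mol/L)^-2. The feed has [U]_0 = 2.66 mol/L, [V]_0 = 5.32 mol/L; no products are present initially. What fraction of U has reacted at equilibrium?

Let X = conversion of U; extent ξ = 2.66·X mol/L.
Concentrations: [U] = 2.66 − 2.66X; [V] = 5.32 − 5.32X; [R] = 2.66X.
K = [R] / ([U] [V]^2).
Equating to 1.47 (mol/L)^-2: the physical root is X = 0.739.

X = 0.739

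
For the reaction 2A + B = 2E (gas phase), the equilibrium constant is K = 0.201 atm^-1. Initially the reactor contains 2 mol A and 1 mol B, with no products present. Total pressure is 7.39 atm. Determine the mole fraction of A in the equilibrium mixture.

Let X = conversion of A (basis 2 mol A); extent of reaction ξ = X.
At extent ξ: n_A = 2 − 2X; n_B = 1 − X; n_E = 2X.
Summing: n_T = 3 − X.
With p_i = (n_i/n_T)P, K = p_E^2 / (p_A^2 p_B).
Substituting and setting equal to 0.201 atm^-1 gives a polynomial in X; the root in (0,1) is X = 0.373.
Then n_A = 1.25, n_T = 2.63, so y_A = 0.477.

y_A = 0.477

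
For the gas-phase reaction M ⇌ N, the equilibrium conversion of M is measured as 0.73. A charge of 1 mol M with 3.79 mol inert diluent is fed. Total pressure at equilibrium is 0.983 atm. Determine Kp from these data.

Let X = conversion of M (basis 1 mol M); extent of reaction ξ = X.
Mole table: n_M = 1 − X; n_N = X; n_I = 3.79 (inert).
n_T stays at 4.79 (no change in mole number).
At X = 0.73: n_M = 0.27, n_N = 0.73, n_T = 4.79.
p_i = (n_i/n_T)·P. Kp = p_N / (p_M) = 2.7.

Kp = 2.7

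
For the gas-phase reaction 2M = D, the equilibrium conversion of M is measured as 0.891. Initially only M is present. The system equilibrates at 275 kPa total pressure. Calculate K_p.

K_p = 0.0756 kPa^-1

Let X = conversion of M (basis 1 mol M); extent of reaction ξ = 0.5X.
Species balance: n_M = 1 − X; n_D = 0.5X.
Summing: n_T = 1 − 0.5X.
At X = 0.891: n_M = 0.109, n_D = 0.446, n_T = 0.554.
p_i = (n_i/n_T)·P. K_p = p_D / (p_M^2) = 0.0756 kPa^-1.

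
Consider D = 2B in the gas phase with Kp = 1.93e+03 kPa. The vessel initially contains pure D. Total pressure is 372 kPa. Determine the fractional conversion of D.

Let X = conversion of D (basis 1 mol D); extent of reaction ξ = X.
At extent ξ: n_D = 1 − X; n_B = 2X.
Summing: n_T = 1 + X.
y_i = n_i/n_T, p_i = y_i·P. Kp = p_B^2 / (p_D).
Substituting and setting equal to 1.93e+03 kPa gives a polynomial in X; the root in (0,1) is X = 0.751.

X = 0.751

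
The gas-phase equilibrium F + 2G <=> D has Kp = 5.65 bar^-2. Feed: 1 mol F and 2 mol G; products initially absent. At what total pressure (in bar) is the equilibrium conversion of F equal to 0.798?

Take 1 mol F as basis and let X be its fractional conversion, so ξ = X.
Species balance: n_F = 1 − X; n_G = 2 − 2X; n_D = X.
n_T = Σnᵢ = 3 − 2X.
Kp = p_D / (p_F p_G^2) with p_i = (n_i/n_T)·P.
At X = 0.798: the mole-fraction product g(X) = Π y_i^ν_i = 47.71. Since Kp = g(X)·P^{-2}, P = (g/Kp)^(1/2) = (47.71/5.65)^(1/2) = 2.91 bar.

P = 2.91 bar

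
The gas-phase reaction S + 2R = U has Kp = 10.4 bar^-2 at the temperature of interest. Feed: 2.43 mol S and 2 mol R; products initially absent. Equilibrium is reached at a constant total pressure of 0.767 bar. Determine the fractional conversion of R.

X = 0.622

Basis: 2 mol R initially; let X = conversion of R. Extent ξ = X.
Species balance: n_S = 2.43 − X; n_R = 2 − 2X; n_U = X.
Summing: n_T = 4.43 − 2X.
Mole fractions y_i = n_i/n_T; Kp = p_U / (p_S p_R^2) with p_i = y_i·P.
This yields a degree-3 equation in X; solving on (0,1), X = 0.622.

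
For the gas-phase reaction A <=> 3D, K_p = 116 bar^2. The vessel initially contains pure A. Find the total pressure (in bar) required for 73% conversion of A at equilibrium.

P = 4.25 bar

Take 1 mol A as basis and let X be its fractional conversion, so ξ = X.
Mole table: n_A = 1 − X; n_D = 3X.
Summing: n_T = 1 + 2X.
K_p = p_D^3 / (p_A) with p_i = (n_i/n_T)·P.
At X = 0.73: the mole-fraction product g(X) = Π y_i^ν_i = 6.428. Since K_p = g(X)·P^{2}, P = (K_p/g)^(1/2) = (116/6.428)^(1/2) = 4.25 bar.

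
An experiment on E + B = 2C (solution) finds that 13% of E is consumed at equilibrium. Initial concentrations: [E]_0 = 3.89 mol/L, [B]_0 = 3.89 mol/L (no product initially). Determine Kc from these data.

Let X = conversion of E.
Concentrations: [E] = 3.89 − 3.89X; [B] = 3.89 − 3.89X; [C] = 7.78X.
At X = 0.13: [E] = 3.38, [B] = 3.38, [C] = 1.01.
Kc = [C]^2 / ([E] [B]) = 0.0893.

Kc = 0.0893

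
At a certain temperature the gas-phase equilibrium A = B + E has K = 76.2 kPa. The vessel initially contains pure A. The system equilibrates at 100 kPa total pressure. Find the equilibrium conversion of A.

X = 0.658

Basis: 1 mol A initially; let X = conversion of A. Extent ξ = X.
Species balance: n_A = 1 − X; n_B = X; n_E = X.
Total moles n_T = 1 + X.
y_i = n_i/n_T, p_i = y_i·P. K = p_B p_E / (p_A).
This yields a degree-2 equation in X; solving on (0,1), X = 0.658.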